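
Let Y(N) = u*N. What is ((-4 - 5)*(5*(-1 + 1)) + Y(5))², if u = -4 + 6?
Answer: 100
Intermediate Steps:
u = 2
Y(N) = 2*N
((-4 - 5)*(5*(-1 + 1)) + Y(5))² = ((-4 - 5)*(5*(-1 + 1)) + 2*5)² = (-45*0 + 10)² = (-9*0 + 10)² = (0 + 10)² = 10² = 100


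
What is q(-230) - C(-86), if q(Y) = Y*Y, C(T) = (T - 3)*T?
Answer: 45246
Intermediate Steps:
C(T) = T*(-3 + T) (C(T) = (-3 + T)*T = T*(-3 + T))
q(Y) = Y**2
q(-230) - C(-86) = (-230)**2 - (-86)*(-3 - 86) = 52900 - (-86)*(-89) = 52900 - 1*7654 = 52900 - 7654 = 45246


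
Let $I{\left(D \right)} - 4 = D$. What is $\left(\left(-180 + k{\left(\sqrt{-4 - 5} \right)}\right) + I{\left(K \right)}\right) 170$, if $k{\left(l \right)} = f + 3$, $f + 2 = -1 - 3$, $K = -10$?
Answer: $-32130$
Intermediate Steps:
$I{\left(D \right)} = 4 + D$
$f = -6$ ($f = -2 - 4 = -6$)
$k{\left(l \right)} = -3$ ($k{\left(l \right)} = -6 + 3 = -3$)
$\left(\left(-180 + k{\left(\sqrt{-4 - 5} \right)}\right) + I{\left(K \right)}\right) 170 = \left(\left(-180 - 3\right) + \left(4 - 10\right)\right) 170 = \left(-183 - 6\right) 170 = \left(-189\right) 170 = -32130$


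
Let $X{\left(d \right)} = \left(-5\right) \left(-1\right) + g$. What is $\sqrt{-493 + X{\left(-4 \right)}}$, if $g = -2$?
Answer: $7 i \sqrt{10} \approx 22.136 i$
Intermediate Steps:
$X{\left(d \right)} = 3$ ($X{\left(d \right)} = \left(-5\right) \left(-1\right) - 2 = 5 - 2 = 3$)
$\sqrt{-493 + X{\left(-4 \right)}} = \sqrt{-493 + 3} = \sqrt{-490} = 7 i \sqrt{10}$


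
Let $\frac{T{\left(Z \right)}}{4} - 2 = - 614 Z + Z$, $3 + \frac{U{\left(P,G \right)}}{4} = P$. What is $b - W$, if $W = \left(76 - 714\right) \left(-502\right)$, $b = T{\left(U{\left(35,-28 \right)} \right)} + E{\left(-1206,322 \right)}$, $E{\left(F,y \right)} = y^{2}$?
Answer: $-530440$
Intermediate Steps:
$U{\left(P,G \right)} = -12 + 4 P$
$T{\left(Z \right)} = 8 - 2452 Z$ ($T{\left(Z \right)} = 8 + 4 \left(- 614 Z + Z\right) = 8 + 4 \left(- 613 Z\right) = 8 - 2452 Z$)
$b = -210164$ ($b = \left(8 - 2452 \left(-12 + 4 \cdot 35\right)\right) + 322^{2} = \left(8 - 2452 \left(-12 + 140\right)\right) + 103684 = \left(8 - 313856\right) + 103684 = -313848 + 103684 = -210164$)
$W = 320276$ ($W = \left(-638\right) \left(-502\right) = 320276$)
$b - W = -210164 - 320276 = -530440$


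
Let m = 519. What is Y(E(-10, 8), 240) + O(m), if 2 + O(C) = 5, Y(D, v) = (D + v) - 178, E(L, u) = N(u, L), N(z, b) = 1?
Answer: 66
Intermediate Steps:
E(L, u) = 1
Y(D, v) = -178 + D + v
O(C) = 3 (O(C) = -2 + 5 = 3)
Y(E(-10, 8), 240) + O(m) = (-178 + 1 + 240) + 3 = 63 + 3 = 66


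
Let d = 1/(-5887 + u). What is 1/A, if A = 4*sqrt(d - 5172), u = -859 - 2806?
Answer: -I*sqrt(29493558165)/49402945 ≈ -0.0034762*I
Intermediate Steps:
u = -3665
d = -1/9552 (d = 1/(-5887 - 3665) = 1/(-9552) = -1/9552 ≈ -0.00010469)
A = I*sqrt(29493558165)/597 (A = 4*sqrt(-1/9552 - 5172) = 4*sqrt(-49402945/9552) = 4*(I*sqrt(29493558165)/2388) = I*sqrt(29493558165)/597 ≈ 287.67*I)
1/A = 1/(I*sqrt(29493558165)/597) = -I*sqrt(29493558165)/49402945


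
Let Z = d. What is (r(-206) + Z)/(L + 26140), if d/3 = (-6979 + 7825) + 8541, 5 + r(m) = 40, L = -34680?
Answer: -1007/305 ≈ -3.3016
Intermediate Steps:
r(m) = 35 (r(m) = -5 + 40 = 35)
d = 28161 (d = 3*((-6979 + 7825) + 8541) = 3*(846 + 8541) = 3*9387 = 28161)
Z = 28161
(r(-206) + Z)/(L + 26140) = (35 + 28161)/(-34680 + 26140) = 28196/(-8540) = 28196*(-1/8540) = -1007/305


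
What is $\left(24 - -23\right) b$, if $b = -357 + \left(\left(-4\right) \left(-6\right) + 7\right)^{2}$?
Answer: $28388$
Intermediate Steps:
$b = 604$ ($b = -357 + \left(24 + 7\right)^{2} = -357 + 31^{2} = -357 + 961 = 604$)
$\left(24 - -23\right) b = \left(24 - -23\right) 604 = \left(24 + 23\right) 604 = 47 \cdot 604 = 28388$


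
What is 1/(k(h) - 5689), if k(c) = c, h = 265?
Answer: -1/5424 ≈ -0.00018437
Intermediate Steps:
1/(k(h) - 5689) = 1/(265 - 5689) = 1/(-5424) = -1/5424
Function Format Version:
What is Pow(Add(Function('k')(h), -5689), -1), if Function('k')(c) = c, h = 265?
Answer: Rational(-1, 5424) ≈ -0.00018437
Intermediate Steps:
Pow(Add(Function('k')(h), -5689), -1) = Pow(Add(265, -5689), -1) = Pow(-5424, -1) = Rational(-1, 5424)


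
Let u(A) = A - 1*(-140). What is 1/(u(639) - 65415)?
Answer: -1/64636 ≈ -1.5471e-5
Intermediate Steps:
u(A) = 140 + A (u(A) = A + 140 = 140 + A)
1/(u(639) - 65415) = 1/((140 + 639) - 65415) = 1/(779 - 65415) = 1/(-64636) = -1/64636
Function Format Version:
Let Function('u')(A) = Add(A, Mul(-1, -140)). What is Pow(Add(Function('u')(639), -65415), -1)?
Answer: Rational(-1, 64636) ≈ -1.5471e-5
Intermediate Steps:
Function('u')(A) = Add(140, A) (Function('u')(A) = Add(A, 140) = Add(140, A))
Pow(Add(Function('u')(639), -65415), -1) = Pow(Add(Add(140, 639), -65415), -1) = Pow(Add(779, -65415), -1) = Pow(-64636, -1) = Rational(-1, 64636)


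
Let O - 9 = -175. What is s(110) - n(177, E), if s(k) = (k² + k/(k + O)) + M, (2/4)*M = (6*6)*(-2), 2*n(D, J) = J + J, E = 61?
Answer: 333005/28 ≈ 11893.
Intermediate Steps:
O = -166 (O = 9 - 175 = -166)
n(D, J) = J (n(D, J) = (J + J)/2 = (2*J)/2 = J)
M = -144 (M = 2*((6*6)*(-2)) = 2*(36*(-2)) = 2*(-72) = -144)
s(k) = -144 + k² + k/(-166 + k) (s(k) = (k² + k/(k - 166)) - 144 = (k² + k/(-166 + k)) - 144 = -144 + k² + k/(-166 + k))
s(110) - n(177, E) = (23904 + 110³ - 166*110² - 143*110)/(-166 + 110) - 1*61 = (23904 + 1331000 - 166*12100 - 15730)/(-56) - 61 = -(23904 + 1331000 - 2008600 - 15730)/56 - 61 = -1/56*(-669426) - 61 = 334713/28 - 61 = 333005/28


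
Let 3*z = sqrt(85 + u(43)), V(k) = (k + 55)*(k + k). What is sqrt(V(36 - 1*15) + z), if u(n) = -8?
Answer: sqrt(28728 + 3*sqrt(77))/3 ≈ 56.524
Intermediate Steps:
V(k) = 2*k*(55 + k) (V(k) = (55 + k)*(2*k) = 2*k*(55 + k))
z = sqrt(77)/3 (z = sqrt(85 - 8)/3 = sqrt(77)/3 ≈ 2.9250)
sqrt(V(36 - 1*15) + z) = sqrt(2*(36 - 1*15)*(55 + (36 - 1*15)) + sqrt(77)/3) = sqrt(2*(36 - 15)*(55 + (36 - 15)) + sqrt(77)/3) = sqrt(2*21*(55 + 21) + sqrt(77)/3) = sqrt(2*21*76 + sqrt(77)/3) = sqrt(3192 + sqrt(77)/3)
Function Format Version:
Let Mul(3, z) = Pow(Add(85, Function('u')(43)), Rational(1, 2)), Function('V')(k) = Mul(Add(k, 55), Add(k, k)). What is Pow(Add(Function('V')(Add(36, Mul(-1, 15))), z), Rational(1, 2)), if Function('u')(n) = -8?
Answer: Mul(Rational(1, 3), Pow(Add(28728, Mul(3, Pow(77, Rational(1, 2)))), Rational(1, 2))) ≈ 56.524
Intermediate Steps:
Function('V')(k) = Mul(2, k, Add(55, k)) (Function('V')(k) = Mul(Add(55, k), Mul(2, k)) = Mul(2, k, Add(55, k)))
z = Mul(Rational(1, 3), Pow(77, Rational(1, 2))) (z = Mul(Rational(1, 3), Pow(Add(85, -8), Rational(1, 2))) = Mul(Rational(1, 3), Pow(77, Rational(1, 2))) ≈ 2.9250)
Pow(Add(Function('V')(Add(36, Mul(-1, 15))), z), Rational(1, 2)) = Pow(Add(Mul(2, Add(36, Mul(-1, 15)), Add(55, Add(36, Mul(-1, 15)))), Mul(Rational(1, 3), Pow(77, Rational(1, 2)))), Rational(1, 2)) = Pow(Add(Mul(2, Add(36, -15), Add(55, Add(36, -15))), Mul(Rational(1, 3), Pow(77, Rational(1, 2)))), Rational(1, 2)) = Pow(Add(Mul(2, 21, Add(55, 21)), Mul(Rational(1, 3), Pow(77, Rational(1, 2)))), Rational(1, 2)) = Pow(Add(Mul(2, 21, 76), Mul(Rational(1, 3), Pow(77, Rational(1, 2)))), Rational(1, 2)) = Pow(Add(3192, Mul(Rational(1, 3), Pow(77, Rational(1, 2)))), Rational(1, 2))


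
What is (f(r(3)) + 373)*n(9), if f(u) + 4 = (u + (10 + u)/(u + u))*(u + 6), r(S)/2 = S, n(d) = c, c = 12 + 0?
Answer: 5484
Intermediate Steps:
c = 12
n(d) = 12
r(S) = 2*S
f(u) = -4 + (6 + u)*(u + (10 + u)/(2*u)) (f(u) = -4 + (u + (10 + u)/(u + u))*(u + 6) = -4 + (u + (10 + u)/((2*u)))*(6 + u) = -4 + (u + (10 + u)*(1/(2*u)))*(6 + u) = -4 + (u + (10 + u)/(2*u))*(6 + u) = -4 + (6 + u)*(u + (10 + u)/(2*u)))
(f(r(3)) + 373)*n(9) = ((4 + (2*3)² + 30/((2*3)) + 13*(2*3)/2) + 373)*12 = ((4 + 6² + 30/6 + (13/2)*6) + 373)*12 = ((4 + 36 + 30*(⅙) + 39) + 373)*12 = ((4 + 36 + 5 + 39) + 373)*12 = (84 + 373)*12 = 457*12 = 5484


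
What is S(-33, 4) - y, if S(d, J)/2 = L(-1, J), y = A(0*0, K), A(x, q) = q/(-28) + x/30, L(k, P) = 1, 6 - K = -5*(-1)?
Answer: 57/28 ≈ 2.0357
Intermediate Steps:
K = 1 (K = 6 - (-5)*(-1) = 6 - 1*5 = 6 - 5 = 1)
A(x, q) = -q/28 + x/30 (A(x, q) = q*(-1/28) + x*(1/30) = -q/28 + x/30)
y = -1/28 (y = -1/28*1 + (0*0)/30 = -1/28 + (1/30)*0 = -1/28 + 0 = -1/28 ≈ -0.035714)
S(d, J) = 2 (S(d, J) = 2*1 = 2)
S(-33, 4) - y = 2 - 1*(-1/28) = 2 + 1/28 = 57/28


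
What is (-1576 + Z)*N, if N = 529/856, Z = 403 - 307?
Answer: -97865/107 ≈ -914.63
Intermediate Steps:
Z = 96
N = 529/856 (N = 529*(1/856) = 529/856 ≈ 0.61799)
(-1576 + Z)*N = (-1576 + 96)*(529/856) = -1480*529/856 = -97865/107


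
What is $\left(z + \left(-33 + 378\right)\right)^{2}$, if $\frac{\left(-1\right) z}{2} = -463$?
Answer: $1615441$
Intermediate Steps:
$z = 926$ ($z = \left(-2\right) \left(-463\right) = 926$)
$\left(z + \left(-33 + 378\right)\right)^{2} = \left(926 + \left(-33 + 378\right)\right)^{2} = \left(926 + 345\right)^{2} = 1271^{2} = 1615441$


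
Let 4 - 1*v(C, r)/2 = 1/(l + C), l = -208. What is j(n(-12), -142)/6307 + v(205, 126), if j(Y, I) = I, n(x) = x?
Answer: 163556/18921 ≈ 8.6441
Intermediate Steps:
v(C, r) = 8 - 2/(-208 + C)
j(n(-12), -142)/6307 + v(205, 126) = -142/6307 + 2*(-833 + 4*205)/(-208 + 205) = -142*1/6307 + 2*(-833 + 820)/(-3) = -142/6307 + 2*(-⅓)*(-13) = -142/6307 + 26/3 = 163556/18921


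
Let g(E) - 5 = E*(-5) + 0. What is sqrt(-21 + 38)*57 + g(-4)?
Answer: 25 + 57*sqrt(17) ≈ 260.02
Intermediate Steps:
g(E) = 5 - 5*E (g(E) = 5 + (E*(-5) + 0) = 5 + (-5*E + 0) = 5 - 5*E)
sqrt(-21 + 38)*57 + g(-4) = sqrt(-21 + 38)*57 + (5 - 5*(-4)) = sqrt(17)*57 + (5 + 20) = 57*sqrt(17) + 25 = 25 + 57*sqrt(17)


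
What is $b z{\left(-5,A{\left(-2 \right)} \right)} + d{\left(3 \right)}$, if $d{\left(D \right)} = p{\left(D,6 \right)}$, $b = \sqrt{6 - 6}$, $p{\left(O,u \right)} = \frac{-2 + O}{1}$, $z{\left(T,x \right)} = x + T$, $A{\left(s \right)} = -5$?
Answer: $1$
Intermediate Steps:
$z{\left(T,x \right)} = T + x$
$p{\left(O,u \right)} = -2 + O$ ($p{\left(O,u \right)} = \left(-2 + O\right) 1 = -2 + O$)
$b = 0$ ($b = \sqrt{0} = 0$)
$d{\left(D \right)} = -2 + D$
$b z{\left(-5,A{\left(-2 \right)} \right)} + d{\left(3 \right)} = 0 \left(-5 - 5\right) + \left(-2 + 3\right) = 0 \left(-10\right) + 1 = 0 + 1 = 1$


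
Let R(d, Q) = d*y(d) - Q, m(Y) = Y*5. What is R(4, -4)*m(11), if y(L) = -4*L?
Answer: -3300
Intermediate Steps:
m(Y) = 5*Y
R(d, Q) = -Q - 4*d² (R(d, Q) = d*(-4*d) - Q = -4*d² - Q = -Q - 4*d²)
R(4, -4)*m(11) = (-1*(-4) - 4*4²)*(5*11) = (4 - 4*16)*55 = (4 - 64)*55 = -60*55 = -3300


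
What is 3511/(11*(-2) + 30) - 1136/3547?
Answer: 12444429/28376 ≈ 438.55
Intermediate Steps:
3511/(11*(-2) + 30) - 1136/3547 = 3511/(-22 + 30) - 1136*1/3547 = 3511/8 - 1136/3547 = 12444429/28376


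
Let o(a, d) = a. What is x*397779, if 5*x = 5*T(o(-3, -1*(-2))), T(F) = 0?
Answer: 0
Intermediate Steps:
x = 0 (x = (5*0)/5 = (1/5)*0 = 0)
x*397779 = 0*397779 = 0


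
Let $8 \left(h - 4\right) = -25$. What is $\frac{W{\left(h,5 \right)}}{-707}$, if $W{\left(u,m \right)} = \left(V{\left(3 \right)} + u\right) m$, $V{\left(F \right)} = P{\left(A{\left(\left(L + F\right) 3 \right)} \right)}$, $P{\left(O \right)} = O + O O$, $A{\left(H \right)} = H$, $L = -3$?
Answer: $- \frac{5}{808} \approx -0.0061881$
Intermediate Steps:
$P{\left(O \right)} = O + O^{2}$
$V{\left(F \right)} = \left(-9 + 3 F\right) \left(-8 + 3 F\right)$ ($V{\left(F \right)} = \left(-3 + F\right) 3 \left(1 + \left(-3 + F\right) 3\right) = \left(-9 + 3 F\right) \left(1 + \left(-9 + 3 F\right)\right) = \left(-9 + 3 F\right) \left(-8 + 3 F\right)$)
$h = \frac{7}{8}$ ($h = 4 + \frac{1}{8} \left(-25\right) = 4 - \frac{25}{8} = \frac{7}{8} \approx 0.875$)
$W{\left(u,m \right)} = m u$ ($W{\left(u,m \right)} = \left(3 \left(-8 + 3 \cdot 3\right) \left(-3 + 3\right) + u\right) m = \left(3 \left(-8 + 9\right) 0 + u\right) m = \left(3 \cdot 1 \cdot 0 + u\right) m = \left(0 + u\right) m = u m = m u$)
$\frac{W{\left(h,5 \right)}}{-707} = \frac{5 \cdot \frac{7}{8}}{-707} = \frac{35}{8} \left(- \frac{1}{707}\right) = - \frac{5}{808}$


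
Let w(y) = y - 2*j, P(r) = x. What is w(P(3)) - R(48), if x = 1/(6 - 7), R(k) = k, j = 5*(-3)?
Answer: -19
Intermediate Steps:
j = -15
x = -1 (x = 1/(-1) = -1)
P(r) = -1
w(y) = 30 + y (w(y) = y - 2*(-15) = y + 30 = 30 + y)
w(P(3)) - R(48) = (30 - 1) - 1*48 = 29 - 48 = -19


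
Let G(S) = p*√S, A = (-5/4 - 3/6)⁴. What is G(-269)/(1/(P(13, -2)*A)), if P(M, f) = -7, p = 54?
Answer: -453789*I*√269/128 ≈ -58146.0*I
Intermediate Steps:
A = 2401/256 (A = (-5*¼ - 3*⅙)⁴ = (-5/4 - ½)⁴ = (-7/4)⁴ = 2401/256 ≈ 9.3789)
G(S) = 54*√S
G(-269)/(1/(P(13, -2)*A)) = (54*√(-269))/(1/(-7*2401/256)) = (54*(I*√269))/(1/(-16807/256)) = (54*I*√269)/(-256/16807) = (54*I*√269)*(-16807/256) = -453789*I*√269/128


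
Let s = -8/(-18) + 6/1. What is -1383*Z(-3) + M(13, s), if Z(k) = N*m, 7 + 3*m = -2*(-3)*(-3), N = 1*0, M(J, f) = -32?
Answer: -32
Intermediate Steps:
s = 58/9 (s = -8*(-1/18) + 6*1 = 4/9 + 6 = 58/9 ≈ 6.4444)
N = 0
m = -25/3 (m = -7/3 + (-2*(-3)*(-3))/3 = -7/3 + (6*(-3))/3 = -7/3 + (1/3)*(-18) = -7/3 - 6 = -25/3 ≈ -8.3333)
Z(k) = 0 (Z(k) = 0*(-25/3) = 0)
-1383*Z(-3) + M(13, s) = -1383*0 - 32 = 0 - 32 = -32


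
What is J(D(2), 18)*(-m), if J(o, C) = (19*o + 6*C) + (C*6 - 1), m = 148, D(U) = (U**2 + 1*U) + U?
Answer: -54316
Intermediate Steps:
D(U) = U**2 + 2*U (D(U) = (U**2 + U) + U = (U + U**2) + U = U**2 + 2*U)
J(o, C) = -1 + 12*C + 19*o (J(o, C) = (6*C + 19*o) + (6*C - 1) = (6*C + 19*o) + (-1 + 6*C) = -1 + 12*C + 19*o)
J(D(2), 18)*(-m) = (-1 + 12*18 + 19*(2*(2 + 2)))*(-1*148) = (-1 + 216 + 19*(2*4))*(-148) = (-1 + 216 + 19*8)*(-148) = (-1 + 216 + 152)*(-148) = 367*(-148) = -54316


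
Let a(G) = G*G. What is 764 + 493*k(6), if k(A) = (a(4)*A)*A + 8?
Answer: 288676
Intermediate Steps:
a(G) = G²
k(A) = 8 + 16*A² (k(A) = (4²*A)*A + 8 = (16*A)*A + 8 = 16*A² + 8 = 8 + 16*A²)
764 + 493*k(6) = 764 + 493*(8 + 16*6²) = 764 + 493*(8 + 16*36) = 764 + 493*(8 + 576) = 764 + 493*584 = 764 + 287912 = 288676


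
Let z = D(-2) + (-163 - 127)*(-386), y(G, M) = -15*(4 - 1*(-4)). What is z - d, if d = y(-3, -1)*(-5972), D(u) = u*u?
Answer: -604696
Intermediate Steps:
D(u) = u²
y(G, M) = -120 (y(G, M) = -15*(4 + 4) = -15*8 = -120)
d = 716640 (d = -120*(-5972) = 716640)
z = 111944 (z = (-2)² + (-163 - 127)*(-386) = 4 - 290*(-386) = 4 + 111940 = 111944)
z - d = 111944 - 1*716640 = 111944 - 716640 = -604696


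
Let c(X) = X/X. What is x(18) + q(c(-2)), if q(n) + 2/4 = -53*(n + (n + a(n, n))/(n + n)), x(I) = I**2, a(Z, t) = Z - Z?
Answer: 244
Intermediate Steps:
a(Z, t) = 0
c(X) = 1
q(n) = -27 - 53*n (q(n) = -1/2 - 53*(n + (n + 0)/(n + n)) = -1/2 - 53*(n + n/((2*n))) = -1/2 - 53*(n + n*(1/(2*n))) = -1/2 - 53*(n + 1/2) = -1/2 - 53*(1/2 + n) = -1/2 + (-53/2 - 53*n) = -27 - 53*n)
x(18) + q(c(-2)) = 18**2 + (-27 - 53*1) = 324 + (-27 - 53) = 324 - 80 = 244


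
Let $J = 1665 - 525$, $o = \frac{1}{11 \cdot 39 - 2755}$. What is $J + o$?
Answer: $\frac{2651639}{2326} \approx 1140.0$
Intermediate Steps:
$o = - \frac{1}{2326}$ ($o = \frac{1}{429 - 2755} = \frac{1}{-2326} = - \frac{1}{2326} \approx -0.00042992$)
$J = 1140$ ($J = 1665 - 525 = 1140$)
$J + o = 1140 - \frac{1}{2326} = \frac{2651639}{2326}$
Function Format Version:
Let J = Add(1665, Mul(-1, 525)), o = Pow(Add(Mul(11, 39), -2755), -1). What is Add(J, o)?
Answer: Rational(2651639, 2326) ≈ 1140.0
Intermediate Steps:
o = Rational(-1, 2326) (o = Pow(Add(429, -2755), -1) = Pow(-2326, -1) = Rational(-1, 2326) ≈ -0.00042992)
J = 1140 (J = Add(1665, -525) = 1140)
Add(J, o) = Add(1140, Rational(-1, 2326)) = Rational(2651639, 2326)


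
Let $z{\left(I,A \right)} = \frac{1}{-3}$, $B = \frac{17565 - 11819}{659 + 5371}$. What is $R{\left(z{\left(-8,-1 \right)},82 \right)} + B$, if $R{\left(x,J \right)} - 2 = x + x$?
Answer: $\frac{6893}{3015} \approx 2.2862$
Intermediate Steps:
$B = \frac{2873}{3015}$ ($B = \frac{5746}{6030} = 5746 \cdot \frac{1}{6030} = \frac{2873}{3015} \approx 0.9529$)
$z{\left(I,A \right)} = - \frac{1}{3}$
$R{\left(x,J \right)} = 2 + 2 x$ ($R{\left(x,J \right)} = 2 + \left(x + x\right) = 2 + 2 x$)
$R{\left(z{\left(-8,-1 \right)},82 \right)} + B = \left(2 + 2 \left(- \frac{1}{3}\right)\right) + \frac{2873}{3015} = \left(2 - \frac{2}{3}\right) + \frac{2873}{3015} = \frac{4}{3} + \frac{2873}{3015} = \frac{6893}{3015}$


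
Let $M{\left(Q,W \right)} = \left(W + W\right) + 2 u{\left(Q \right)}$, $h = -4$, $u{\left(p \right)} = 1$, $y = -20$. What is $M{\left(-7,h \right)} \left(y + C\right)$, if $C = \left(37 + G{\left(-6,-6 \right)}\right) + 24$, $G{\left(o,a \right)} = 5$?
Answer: $-276$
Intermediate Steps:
$M{\left(Q,W \right)} = 2 + 2 W$ ($M{\left(Q,W \right)} = \left(W + W\right) + 2 \cdot 1 = 2 W + 2 = 2 + 2 W$)
$C = 66$ ($C = \left(37 + 5\right) + 24 = 42 + 24 = 66$)
$M{\left(-7,h \right)} \left(y + C\right) = \left(2 + 2 \left(-4\right)\right) \left(-20 + 66\right) = \left(2 - 8\right) 46 = \left(-6\right) 46 = -276$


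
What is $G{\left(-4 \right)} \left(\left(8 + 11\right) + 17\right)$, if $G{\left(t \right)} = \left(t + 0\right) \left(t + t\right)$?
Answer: $1152$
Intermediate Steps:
$G{\left(t \right)} = 2 t^{2}$ ($G{\left(t \right)} = t 2 t = 2 t^{2}$)
$G{\left(-4 \right)} \left(\left(8 + 11\right) + 17\right) = 2 \left(-4\right)^{2} \left(\left(8 + 11\right) + 17\right) = 2 \cdot 16 \left(19 + 17\right) = 32 \cdot 36 = 1152$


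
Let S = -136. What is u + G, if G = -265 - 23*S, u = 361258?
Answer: 364121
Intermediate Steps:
G = 2863 (G = -265 - 23*(-136) = -265 + 3128 = 2863)
u + G = 361258 + 2863 = 364121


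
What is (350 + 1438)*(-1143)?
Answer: -2043684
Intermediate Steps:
(350 + 1438)*(-1143) = 1788*(-1143) = -2043684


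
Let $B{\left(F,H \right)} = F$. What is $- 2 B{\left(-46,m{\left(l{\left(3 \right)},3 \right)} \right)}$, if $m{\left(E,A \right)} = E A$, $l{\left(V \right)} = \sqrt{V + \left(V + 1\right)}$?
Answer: $92$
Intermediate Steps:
$l{\left(V \right)} = \sqrt{1 + 2 V}$ ($l{\left(V \right)} = \sqrt{V + \left(1 + V\right)} = \sqrt{1 + 2 V}$)
$m{\left(E,A \right)} = A E$
$- 2 B{\left(-46,m{\left(l{\left(3 \right)},3 \right)} \right)} = \left(-2\right) \left(-46\right) = 92$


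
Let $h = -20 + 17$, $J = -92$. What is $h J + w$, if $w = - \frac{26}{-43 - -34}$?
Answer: $\frac{2510}{9} \approx 278.89$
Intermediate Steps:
$h = -3$
$w = \frac{26}{9}$ ($w = - \frac{26}{-43 + 34} = - \frac{26}{-9} = \left(-26\right) \left(- \frac{1}{9}\right) = \frac{26}{9} \approx 2.8889$)
$h J + w = \left(-3\right) \left(-92\right) + \frac{26}{9} = 276 + \frac{26}{9} = \frac{2510}{9}$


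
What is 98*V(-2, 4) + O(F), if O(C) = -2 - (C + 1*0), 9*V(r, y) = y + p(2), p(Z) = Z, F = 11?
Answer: 157/3 ≈ 52.333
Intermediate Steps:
V(r, y) = 2/9 + y/9 (V(r, y) = (y + 2)/9 = (2 + y)/9 = 2/9 + y/9)
O(C) = -2 - C (O(C) = -2 - (C + 0) = -2 - C)
98*V(-2, 4) + O(F) = 98*(2/9 + (1/9)*4) + (-2 - 1*11) = 98*(2/9 + 4/9) + (-2 - 11) = 98*(2/3) - 13 = 196/3 - 13 = 157/3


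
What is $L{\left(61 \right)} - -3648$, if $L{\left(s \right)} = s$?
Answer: $3709$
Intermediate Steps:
$L{\left(61 \right)} - -3648 = 61 - -3648 = 61 + 3648 = 3709$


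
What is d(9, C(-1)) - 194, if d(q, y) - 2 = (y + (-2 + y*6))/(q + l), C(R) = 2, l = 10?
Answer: -3636/19 ≈ -191.37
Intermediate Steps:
d(q, y) = 2 + (-2 + 7*y)/(10 + q) (d(q, y) = 2 + (y + (-2 + y*6))/(q + 10) = 2 + (y + (-2 + 6*y))/(10 + q) = 2 + (-2 + 7*y)/(10 + q))
d(9, C(-1)) - 194 = (18 + 2*9 + 7*2)/(10 + 9) - 194 = (18 + 18 + 14)/19 - 194 = (1/19)*50 - 194 = 50/19 - 194 = -3636/19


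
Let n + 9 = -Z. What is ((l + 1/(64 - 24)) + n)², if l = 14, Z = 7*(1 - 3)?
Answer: 579121/1600 ≈ 361.95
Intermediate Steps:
Z = -14 (Z = 7*(-2) = -14)
n = 5 (n = -9 - 1*(-14) = -9 + 14 = 5)
((l + 1/(64 - 24)) + n)² = ((14 + 1/(64 - 24)) + 5)² = ((14 + 1/40) + 5)² = (561/40 + 5)² = (761/40)² = 579121/1600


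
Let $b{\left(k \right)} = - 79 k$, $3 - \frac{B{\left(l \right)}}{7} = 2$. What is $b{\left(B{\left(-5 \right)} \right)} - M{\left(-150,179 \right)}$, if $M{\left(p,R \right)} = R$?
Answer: $-732$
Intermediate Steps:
$B{\left(l \right)} = 7$ ($B{\left(l \right)} = 21 - 14 = 7$)
$b{\left(B{\left(-5 \right)} \right)} - M{\left(-150,179 \right)} = \left(-79\right) 7 - 179 = -553 - 179 = -732$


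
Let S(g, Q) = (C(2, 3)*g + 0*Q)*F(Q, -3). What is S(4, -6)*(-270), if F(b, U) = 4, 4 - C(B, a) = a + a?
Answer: 8640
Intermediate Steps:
C(B, a) = 4 - 2*a (C(B, a) = 4 - (a + a) = 4 - 2*a)
S(g, Q) = -8*g (S(g, Q) = ((4 - 2*3)*g + 0*Q)*4 = ((4 - 6)*g + 0)*4 = (-2*g + 0)*4 = -2*g*4 = -8*g)
S(4, -6)*(-270) = -8*4*(-270) = -32*(-270) = 8640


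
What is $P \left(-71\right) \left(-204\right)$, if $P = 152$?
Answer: $2201568$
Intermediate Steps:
$P \left(-71\right) \left(-204\right) = 152 \left(-71\right) \left(-204\right) = \left(-10792\right) \left(-204\right) = 2201568$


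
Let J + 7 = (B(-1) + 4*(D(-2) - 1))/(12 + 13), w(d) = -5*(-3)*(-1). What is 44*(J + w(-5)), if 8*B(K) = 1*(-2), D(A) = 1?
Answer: -24211/25 ≈ -968.44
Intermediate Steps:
B(K) = -¼ (B(K) = (1*(-2))/8 = (⅛)*(-2) = -¼)
w(d) = -15 (w(d) = 15*(-1) = -15)
J = -701/100 (J = -7 + (-¼ + 4*(1 - 1))/(12 + 13) = -7 + (-¼ + 4*0)/25 = -7 + (-¼ + 0)*(1/25) = -7 - ¼*1/25 = -7 - 1/100 = -701/100 ≈ -7.0100)
44*(J + w(-5)) = 44*(-701/100 - 15) = 44*(-2201/100) = -24211/25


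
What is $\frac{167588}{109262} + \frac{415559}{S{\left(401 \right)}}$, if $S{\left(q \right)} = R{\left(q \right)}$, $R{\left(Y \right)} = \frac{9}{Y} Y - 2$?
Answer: $\frac{22702990287}{382417} \approx 59367.0$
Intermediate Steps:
$R{\left(Y \right)} = 7$ ($R{\left(Y \right)} = 9 - 2 = 7$)
$S{\left(q \right)} = 7$
$\frac{167588}{109262} + \frac{415559}{S{\left(401 \right)}} = \frac{167588}{109262} + \frac{415559}{7} = 167588 \cdot \frac{1}{109262} + 415559 \cdot \frac{1}{7} = \frac{83794}{54631} + \frac{415559}{7} = \frac{22702990287}{382417}$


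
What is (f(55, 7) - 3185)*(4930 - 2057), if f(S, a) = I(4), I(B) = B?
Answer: -9139013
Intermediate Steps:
f(S, a) = 4
(f(55, 7) - 3185)*(4930 - 2057) = (4 - 3185)*(4930 - 2057) = -3181*2873 = -9139013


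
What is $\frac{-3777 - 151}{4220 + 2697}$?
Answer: $- \frac{3928}{6917} \approx -0.56788$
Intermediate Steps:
$\frac{-3777 - 151}{4220 + 2697} = - \frac{3928}{6917}$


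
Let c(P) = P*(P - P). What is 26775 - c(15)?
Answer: 26775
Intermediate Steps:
c(P) = 0 (c(P) = P*0 = 0)
26775 - c(15) = 26775 - 1*0 = 26775 + 0 = 26775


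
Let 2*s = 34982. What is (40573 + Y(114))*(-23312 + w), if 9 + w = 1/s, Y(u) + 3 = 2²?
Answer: -16550443368140/17491 ≈ -9.4623e+8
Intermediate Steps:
s = 17491 (s = (½)*34982 = 17491)
Y(u) = 1 (Y(u) = -3 + 2² = -3 + 4 = 1)
w = -157418/17491 (w = -9 + 1/17491 = -157418/17491 ≈ -8.9999)
(40573 + Y(114))*(-23312 + w) = (40573 + 1)*(-23312 - 157418/17491) = 40574*(-407907610/17491) = -16550443368140/17491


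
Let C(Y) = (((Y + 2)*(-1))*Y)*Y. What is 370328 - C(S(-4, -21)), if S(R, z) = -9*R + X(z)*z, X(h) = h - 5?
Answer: 198185144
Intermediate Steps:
X(h) = -5 + h
S(R, z) = -9*R + z*(-5 + z) (S(R, z) = -9*R + (-5 + z)*z = -9*R + z*(-5 + z))
C(Y) = Y²*(-2 - Y) (C(Y) = (((2 + Y)*(-1))*Y)*Y = ((-2 - Y)*Y)*Y = (Y*(-2 - Y))*Y = Y²*(-2 - Y))
370328 - C(S(-4, -21)) = 370328 - (-9*(-4) - 21*(-5 - 21))²*(-2 - (-9*(-4) - 21*(-5 - 21))) = 370328 - (36 - 21*(-26))²*(-2 - (36 - 21*(-26))) = 370328 - (36 + 546)²*(-2 - (36 + 546)) = 370328 - 582²*(-2 - 1*582) = 370328 - 338724*(-2 - 582) = 370328 - 338724*(-584) = 370328 - 1*(-197814816) = 370328 + 197814816 = 198185144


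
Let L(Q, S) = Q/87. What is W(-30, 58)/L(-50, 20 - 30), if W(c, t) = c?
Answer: 261/5 ≈ 52.200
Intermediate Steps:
L(Q, S) = Q/87 (L(Q, S) = Q*(1/87) = Q/87)
W(-30, 58)/L(-50, 20 - 30) = -30/((1/87)*(-50)) = -30/(-50/87) = -30*(-87/50) = 261/5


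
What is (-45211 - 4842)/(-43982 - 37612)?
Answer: 50053/81594 ≈ 0.61344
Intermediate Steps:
(-45211 - 4842)/(-43982 - 37612) = -50053/(-81594) = -50053*(-1/81594) = 50053/81594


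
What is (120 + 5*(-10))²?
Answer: 4900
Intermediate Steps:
(120 + 5*(-10))² = (120 - 50)² = 70² = 4900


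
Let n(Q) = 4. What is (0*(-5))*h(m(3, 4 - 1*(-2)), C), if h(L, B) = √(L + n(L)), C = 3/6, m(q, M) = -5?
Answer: 0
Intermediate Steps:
C = ½ (C = 3*(⅙) = ½ ≈ 0.50000)
h(L, B) = √(4 + L) (h(L, B) = √(L + 4) = √(4 + L))
(0*(-5))*h(m(3, 4 - 1*(-2)), C) = (0*(-5))*√(4 - 5) = 0*√(-1) = 0*I = 0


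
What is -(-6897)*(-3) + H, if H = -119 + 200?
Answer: -20610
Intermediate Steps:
H = 81
-(-6897)*(-3) + H = -(-6897)*(-3) + 81 = -363*57 + 81 = -20691 + 81 = -20610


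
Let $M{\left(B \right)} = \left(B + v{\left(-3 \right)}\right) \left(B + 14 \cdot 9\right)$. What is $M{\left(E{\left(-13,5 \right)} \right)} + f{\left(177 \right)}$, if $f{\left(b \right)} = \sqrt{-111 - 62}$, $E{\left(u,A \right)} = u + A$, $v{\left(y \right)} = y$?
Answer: $-1298 + i \sqrt{173} \approx -1298.0 + 13.153 i$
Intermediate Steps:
$E{\left(u,A \right)} = A + u$
$f{\left(b \right)} = i \sqrt{173}$ ($f{\left(b \right)} = \sqrt{-173} = i \sqrt{173}$)
$M{\left(B \right)} = \left(-3 + B\right) \left(126 + B\right)$ ($M{\left(B \right)} = \left(B - 3\right) \left(B + 14 \cdot 9\right) = \left(-3 + B\right) \left(B + 126\right) = \left(-3 + B\right) \left(126 + B\right)$)
$M{\left(E{\left(-13,5 \right)} \right)} + f{\left(177 \right)} = \left(-378 + \left(5 - 13\right)^{2} + 123 \left(5 - 13\right)\right) + i \sqrt{173} = \left(-378 + \left(-8\right)^{2} + 123 \left(-8\right)\right) + i \sqrt{173} = \left(-378 + 64 - 984\right) + i \sqrt{173} = -1298 + i \sqrt{173}$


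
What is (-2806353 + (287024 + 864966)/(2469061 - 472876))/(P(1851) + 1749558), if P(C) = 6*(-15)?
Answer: -1120399722263/698452355916 ≈ -1.6041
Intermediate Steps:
P(C) = -90
(-2806353 + (287024 + 864966)/(2469061 - 472876))/(P(1851) + 1749558) = (-2806353 + (287024 + 864966)/(2469061 - 472876))/(-90 + 1749558) = (-2806353 + 1151990/1996185)/1749468 = (-2806353 + 1151990*(1/1996185))*(1/1749468) = (-2806353 + 230398/399237)*(1/1749468) = -1120399722263/399237*1/1749468 = -1120399722263/698452355916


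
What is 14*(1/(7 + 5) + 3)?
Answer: 259/6 ≈ 43.167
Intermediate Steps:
14*(1/(7 + 5) + 3) = 14*(1/12 + 3) = 14*(37/12) = 259/6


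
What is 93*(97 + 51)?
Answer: 13764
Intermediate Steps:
93*(97 + 51) = 93*148 = 13764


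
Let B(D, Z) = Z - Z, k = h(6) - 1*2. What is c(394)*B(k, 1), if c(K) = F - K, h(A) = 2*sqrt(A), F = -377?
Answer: 0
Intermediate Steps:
k = -2 + 2*sqrt(6) (k = 2*sqrt(6) - 1*2 = 2*sqrt(6) - 2 = -2 + 2*sqrt(6) ≈ 2.8990)
B(D, Z) = 0
c(K) = -377 - K
c(394)*B(k, 1) = (-377 - 1*394)*0 = (-377 - 394)*0 = -771*0 = 0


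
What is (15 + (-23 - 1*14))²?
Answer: 484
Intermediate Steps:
(15 + (-23 - 1*14))² = (15 + (-23 - 14))² = (15 - 37)² = (-22)² = 484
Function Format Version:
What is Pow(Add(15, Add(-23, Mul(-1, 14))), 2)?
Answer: 484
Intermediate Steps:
Pow(Add(15, Add(-23, Mul(-1, 14))), 2) = Pow(Add(15, Add(-23, -14)), 2) = Pow(Add(15, -37), 2) = Pow(-22, 2) = 484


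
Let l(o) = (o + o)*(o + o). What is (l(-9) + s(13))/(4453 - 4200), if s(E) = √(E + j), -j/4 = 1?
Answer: 327/253 ≈ 1.2925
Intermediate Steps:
j = -4 (j = -4*1 = -4)
l(o) = 4*o² (l(o) = (2*o)*(2*o) = 4*o²)
s(E) = √(-4 + E) (s(E) = √(E - 4) = √(-4 + E))
(l(-9) + s(13))/(4453 - 4200) = (4*(-9)² + √(-4 + 13))/(4453 - 4200) = (4*81 + √9)/253 = (324 + 3)*(1/253) = 327*(1/253) = 327/253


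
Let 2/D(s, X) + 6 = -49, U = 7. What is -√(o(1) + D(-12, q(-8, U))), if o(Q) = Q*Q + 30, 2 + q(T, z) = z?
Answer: -√93665/55 ≈ -5.5645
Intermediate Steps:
q(T, z) = -2 + z
D(s, X) = -2/55 (D(s, X) = 2/(-6 - 49) = 2/(-55) = 2*(-1/55) = -2/55)
o(Q) = 30 + Q² (o(Q) = Q² + 30 = 30 + Q²)
-√(o(1) + D(-12, q(-8, U))) = -√((30 + 1²) - 2/55) = -√((30 + 1) - 2/55) = -√(31 - 2/55) = -√(1703/55) = -√93665/55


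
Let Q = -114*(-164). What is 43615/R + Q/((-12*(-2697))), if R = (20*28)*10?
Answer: 25270891/3020640 ≈ 8.3661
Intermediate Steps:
Q = 18696
R = 5600 (R = 560*10 = 5600)
43615/R + Q/((-12*(-2697))) = 43615/5600 + 18696/((-12*(-2697))) = 43615*(1/5600) + 18696/32364 = 8723/1120 + 18696*(1/32364) = 8723/1120 + 1558/2697 = 25270891/3020640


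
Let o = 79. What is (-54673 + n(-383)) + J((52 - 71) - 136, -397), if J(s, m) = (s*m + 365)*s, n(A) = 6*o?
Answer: -9648699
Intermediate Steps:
n(A) = 474 (n(A) = 6*79 = 474)
J(s, m) = s*(365 + m*s) (J(s, m) = (m*s + 365)*s = (365 + m*s)*s = s*(365 + m*s))
(-54673 + n(-383)) + J((52 - 71) - 136, -397) = (-54673 + 474) + ((52 - 71) - 136)*(365 - 397*((52 - 71) - 136)) = -54199 + (-19 - 136)*(365 - 397*(-19 - 136)) = -54199 - 155*(365 - 397*(-155)) = -54199 - 155*(365 + 61535) = -54199 - 155*61900 = -54199 - 9594500 = -9648699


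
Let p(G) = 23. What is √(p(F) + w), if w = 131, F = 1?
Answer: √154 ≈ 12.410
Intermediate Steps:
√(p(F) + w) = √(23 + 131) = √154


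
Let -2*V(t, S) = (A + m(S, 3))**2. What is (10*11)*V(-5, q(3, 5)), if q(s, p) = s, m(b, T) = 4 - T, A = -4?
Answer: -495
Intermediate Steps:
V(t, S) = -9/2 (V(t, S) = -(-4 + (4 - 1*3))**2/2 = -(-4 + (4 - 3))**2/2 = -(-4 + 1)**2/2 = -1/2*(-3)**2 = -1/2*9 = -9/2)
(10*11)*V(-5, q(3, 5)) = (10*11)*(-9/2) = 110*(-9/2) = -495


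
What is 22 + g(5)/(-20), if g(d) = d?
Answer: 87/4 ≈ 21.750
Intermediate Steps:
22 + g(5)/(-20) = 22 + 5/(-20) = 22 - 1/20*5 = 22 - 1/4 = 87/4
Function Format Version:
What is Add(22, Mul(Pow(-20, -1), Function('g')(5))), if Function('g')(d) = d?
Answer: Rational(87, 4) ≈ 21.750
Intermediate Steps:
Add(22, Mul(Pow(-20, -1), Function('g')(5))) = Add(22, Mul(Pow(-20, -1), 5)) = Add(22, Mul(Rational(-1, 20), 5)) = Add(22, Rational(-1, 4)) = Rational(87, 4)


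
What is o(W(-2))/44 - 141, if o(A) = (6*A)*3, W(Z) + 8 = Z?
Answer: -1596/11 ≈ -145.09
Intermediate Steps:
W(Z) = -8 + Z
o(A) = 18*A
o(W(-2))/44 - 141 = (18*(-8 - 2))/44 - 141 = (18*(-10))/44 - 141 = (1/44)*(-180) - 141 = -45/11 - 141 = -1596/11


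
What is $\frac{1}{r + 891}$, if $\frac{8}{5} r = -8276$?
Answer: $- \frac{2}{8563} \approx -0.00023356$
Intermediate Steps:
$r = - \frac{10345}{2}$ ($r = \frac{5}{8} \left(-8276\right) = - \frac{10345}{2} \approx -5172.5$)
$\frac{1}{r + 891} = \frac{1}{- \frac{10345}{2} + 891} = \frac{1}{- \frac{8563}{2}} = - \frac{2}{8563}$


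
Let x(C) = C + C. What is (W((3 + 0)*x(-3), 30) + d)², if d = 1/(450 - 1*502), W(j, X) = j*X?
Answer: 788542561/2704 ≈ 2.9162e+5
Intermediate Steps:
x(C) = 2*C
W(j, X) = X*j
d = -1/52 (d = 1/(450 - 502) = 1/(-52) = -1/52 ≈ -0.019231)
(W((3 + 0)*x(-3), 30) + d)² = (30*((3 + 0)*(2*(-3))) - 1/52)² = (30*(3*(-6)) - 1/52)² = (30*(-18) - 1/52)² = (-540 - 1/52)² = (-28081/52)² = 788542561/2704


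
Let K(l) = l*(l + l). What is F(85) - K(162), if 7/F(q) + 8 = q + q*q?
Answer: -383267369/7302 ≈ -52488.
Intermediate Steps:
K(l) = 2*l² (K(l) = l*(2*l) = 2*l²)
F(q) = 7/(-8 + q + q²) (F(q) = 7/(-8 + (q + q*q)) = 7/(-8 + (q + q²)) = 7/(-8 + q + q²))
F(85) - K(162) = 7/(-8 + 85 + 85²) - 2*162² = 7/(-8 + 85 + 7225) - 2*26244 = 7/7302 - 1*52488 = 7*(1/7302) - 52488 = 7/7302 - 52488 = -383267369/7302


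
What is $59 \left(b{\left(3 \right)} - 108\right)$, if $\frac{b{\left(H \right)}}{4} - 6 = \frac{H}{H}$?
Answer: $-4720$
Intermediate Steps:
$b{\left(H \right)} = 28$ ($b{\left(H \right)} = 24 + 4 \frac{H}{H} = 24 + 4 \cdot 1 = 24 + 4 = 28$)
$59 \left(b{\left(3 \right)} - 108\right) = 59 \left(28 - 108\right) = 59 \left(-80\right) = -4720$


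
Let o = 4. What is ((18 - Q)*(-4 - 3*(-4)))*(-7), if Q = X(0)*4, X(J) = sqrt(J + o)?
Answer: -560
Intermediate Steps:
X(J) = sqrt(4 + J) (X(J) = sqrt(J + 4) = sqrt(4 + J))
Q = 8 (Q = sqrt(4 + 0)*4 = sqrt(4)*4 = 2*4 = 8)
((18 - Q)*(-4 - 3*(-4)))*(-7) = ((18 - 1*8)*(-4 - 3*(-4)))*(-7) = ((18 - 8)*(-4 + 12))*(-7) = (10*8)*(-7) = 80*(-7) = -560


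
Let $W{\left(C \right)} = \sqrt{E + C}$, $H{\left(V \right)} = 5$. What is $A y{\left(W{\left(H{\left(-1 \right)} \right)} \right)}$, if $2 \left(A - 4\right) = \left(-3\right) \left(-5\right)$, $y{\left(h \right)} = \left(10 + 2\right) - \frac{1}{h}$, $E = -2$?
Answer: $138 - \frac{23 \sqrt{3}}{6} \approx 131.36$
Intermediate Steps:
$W{\left(C \right)} = \sqrt{-2 + C}$
$y{\left(h \right)} = 12 - \frac{1}{h}$
$A = \frac{23}{2}$ ($A = 4 + \frac{\left(-3\right) \left(-5\right)}{2} = 4 + \frac{1}{2} \cdot 15 = 4 + \frac{15}{2} = \frac{23}{2} \approx 11.5$)
$A y{\left(W{\left(H{\left(-1 \right)} \right)} \right)} = \frac{23 \left(12 - \frac{1}{\sqrt{-2 + 5}}\right)}{2} = \frac{23 \left(12 - \frac{1}{\sqrt{3}}\right)}{2} = \frac{23 \left(12 - \frac{\sqrt{3}}{3}\right)}{2} = 138 - \frac{23 \sqrt{3}}{6}$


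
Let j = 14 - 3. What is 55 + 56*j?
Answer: 671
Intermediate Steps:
j = 11
55 + 56*j = 55 + 56*11 = 55 + 616 = 671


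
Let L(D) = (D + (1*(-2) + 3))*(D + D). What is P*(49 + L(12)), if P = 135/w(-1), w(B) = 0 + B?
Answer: -48735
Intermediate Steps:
w(B) = B
L(D) = 2*D*(1 + D) (L(D) = (D + (-2 + 3))*(2*D) = (D + 1)*(2*D) = (1 + D)*(2*D) = 2*D*(1 + D))
P = -135 (P = 135/(-1) = 135*(-1) = -135)
P*(49 + L(12)) = -135*(49 + 2*12*(1 + 12)) = -135*(49 + 2*12*13) = -135*(49 + 312) = -135*361 = -48735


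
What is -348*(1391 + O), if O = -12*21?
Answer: -396372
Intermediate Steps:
O = -252
-348*(1391 + O) = -348*(1391 - 252) = -348*1139 = -396372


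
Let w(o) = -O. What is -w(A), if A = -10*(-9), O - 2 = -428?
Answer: -426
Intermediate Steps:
O = -426 (O = 2 - 428 = -426)
A = 90
w(o) = 426 (w(o) = -1*(-426) = 426)
-w(A) = -1*426 = -426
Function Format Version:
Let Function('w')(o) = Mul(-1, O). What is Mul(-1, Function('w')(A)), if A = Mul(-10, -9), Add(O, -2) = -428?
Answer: -426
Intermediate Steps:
O = -426 (O = Add(2, -428) = -426)
A = 90
Function('w')(o) = 426 (Function('w')(o) = Mul(-1, -426) = 426)
Mul(-1, Function('w')(A)) = Mul(-1, 426) = -426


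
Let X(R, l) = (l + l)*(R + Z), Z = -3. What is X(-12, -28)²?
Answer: 705600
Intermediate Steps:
X(R, l) = 2*l*(-3 + R) (X(R, l) = (l + l)*(R - 3) = (2*l)*(-3 + R) = 2*l*(-3 + R))
X(-12, -28)² = (2*(-28)*(-3 - 12))² = (2*(-28)*(-15))² = 840² = 705600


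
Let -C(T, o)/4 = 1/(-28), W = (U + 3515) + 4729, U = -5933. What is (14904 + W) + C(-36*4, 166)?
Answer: 120506/7 ≈ 17215.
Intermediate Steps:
W = 2311 (W = (-5933 + 3515) + 4729 = -2418 + 4729 = 2311)
C(T, o) = ⅐ (C(T, o) = -4/(-28) = -4*(-1/28) = ⅐)
(14904 + W) + C(-36*4, 166) = (14904 + 2311) + ⅐ = 17215 + ⅐ = 120506/7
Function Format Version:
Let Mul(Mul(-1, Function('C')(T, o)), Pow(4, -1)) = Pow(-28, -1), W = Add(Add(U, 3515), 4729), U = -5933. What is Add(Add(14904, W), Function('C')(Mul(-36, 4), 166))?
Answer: Rational(120506, 7) ≈ 17215.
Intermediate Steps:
W = 2311 (W = Add(Add(-5933, 3515), 4729) = Add(-2418, 4729) = 2311)
Function('C')(T, o) = Rational(1, 7) (Function('C')(T, o) = Mul(-4, Pow(-28, -1)) = Mul(-4, Rational(-1, 28)) = Rational(1, 7))
Add(Add(14904, W), Function('C')(Mul(-36, 4), 166)) = Add(Add(14904, 2311), Rational(1, 7)) = Add(17215, Rational(1, 7)) = Rational(120506, 7)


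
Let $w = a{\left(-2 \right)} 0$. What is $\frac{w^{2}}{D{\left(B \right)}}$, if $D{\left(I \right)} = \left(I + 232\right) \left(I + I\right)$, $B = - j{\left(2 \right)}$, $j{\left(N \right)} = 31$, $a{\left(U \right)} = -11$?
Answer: $0$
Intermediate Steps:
$B = -31$ ($B = \left(-1\right) 31 = -31$)
$w = 0$ ($w = \left(-11\right) 0 = 0$)
$D{\left(I \right)} = 2 I \left(232 + I\right)$ ($D{\left(I \right)} = \left(232 + I\right) 2 I = 2 I \left(232 + I\right)$)
$\frac{w^{2}}{D{\left(B \right)}} = \frac{0^{2}}{2 \left(-31\right) \left(232 - 31\right)} = \frac{0}{2 \left(-31\right) 201} = \frac{0}{-12462} = 0 \left(- \frac{1}{12462}\right) = 0$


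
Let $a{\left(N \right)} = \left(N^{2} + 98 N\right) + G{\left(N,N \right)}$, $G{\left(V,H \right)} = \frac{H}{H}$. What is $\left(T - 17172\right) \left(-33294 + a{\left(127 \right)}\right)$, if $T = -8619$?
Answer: $121681938$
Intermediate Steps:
$G{\left(V,H \right)} = 1$
$a{\left(N \right)} = 1 + N^{2} + 98 N$ ($a{\left(N \right)} = \left(N^{2} + 98 N\right) + 1 = 1 + N^{2} + 98 N$)
$\left(T - 17172\right) \left(-33294 + a{\left(127 \right)}\right) = \left(-8619 - 17172\right) \left(-33294 + \left(1 + 127^{2} + 98 \cdot 127\right)\right) = - 25791 \left(-33294 + \left(1 + 16129 + 12446\right)\right) = - 25791 \left(-33294 + 28576\right) = \left(-25791\right) \left(-4718\right) = 121681938$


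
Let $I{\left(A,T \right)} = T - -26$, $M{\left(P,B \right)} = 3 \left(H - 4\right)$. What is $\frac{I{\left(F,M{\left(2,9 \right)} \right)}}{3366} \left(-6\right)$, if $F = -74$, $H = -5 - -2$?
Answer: $- \frac{5}{561} \approx -0.0089127$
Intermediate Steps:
$H = -3$ ($H = -5 + 2 = -3$)
$M{\left(P,B \right)} = -21$ ($M{\left(P,B \right)} = 3 \left(-3 - 4\right) = 3 \left(-7\right) = -21$)
$I{\left(A,T \right)} = 26 + T$ ($I{\left(A,T \right)} = T + 26 = 26 + T$)
$\frac{I{\left(F,M{\left(2,9 \right)} \right)}}{3366} \left(-6\right) = \frac{26 - 21}{3366} \left(-6\right) = 5 \cdot \frac{1}{3366} \left(-6\right) = \frac{5}{3366} \left(-6\right) = - \frac{5}{561}$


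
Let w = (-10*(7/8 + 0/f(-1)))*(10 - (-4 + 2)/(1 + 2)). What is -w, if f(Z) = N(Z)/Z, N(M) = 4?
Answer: 280/3 ≈ 93.333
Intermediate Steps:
f(Z) = 4/Z
w = -280/3 (w = (-10*(7/8 + 0/((4/(-1)))))*(10 - (-4 + 2)/(1 + 2)) = (-10*(7*(⅛) + 0/((4*(-1)))))*(10 - (-2)/3) = (-10*(7/8 + 0/(-4)))*(10 - (-2)/3) = (-10*(7/8 + 0*(-¼)))*(10 - 1*(-⅔)) = (-10*(7/8 + 0))*(10 + ⅔) = -10*7/8*(32/3) = -35/4*32/3 = -280/3 ≈ -93.333)
-w = -1*(-280/3) = 280/3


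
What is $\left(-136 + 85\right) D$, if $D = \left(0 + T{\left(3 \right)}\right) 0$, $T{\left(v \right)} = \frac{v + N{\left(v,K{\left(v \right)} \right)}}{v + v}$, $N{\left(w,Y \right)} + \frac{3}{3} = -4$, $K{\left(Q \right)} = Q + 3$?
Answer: $0$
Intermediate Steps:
$K{\left(Q \right)} = 3 + Q$
$N{\left(w,Y \right)} = -5$ ($N{\left(w,Y \right)} = -1 - 4 = -5$)
$T{\left(v \right)} = \frac{-5 + v}{2 v}$ ($T{\left(v \right)} = \frac{v - 5}{v + v} = \frac{-5 + v}{2 v}$)
$D = 0$ ($D = \left(0 + \frac{-5 + 3}{2 \cdot 3}\right) 0 = \left(0 + \frac{1}{2} \cdot \frac{1}{3} \left(-2\right)\right) 0 = \left(0 - \frac{1}{3}\right) 0 = \left(- \frac{1}{3}\right) 0 = 0$)
$\left(-136 + 85\right) D = \left(-136 + 85\right) 0 = \left(-51\right) 0 = 0$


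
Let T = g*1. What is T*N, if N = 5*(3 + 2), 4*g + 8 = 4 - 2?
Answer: -75/2 ≈ -37.500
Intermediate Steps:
g = -3/2 (g = -2 + (4 - 2)/4 = -2 + (¼)*2 = -2 + ½ = -3/2 ≈ -1.5000)
N = 25 (N = 5*5 = 25)
T = -3/2 (T = -3/2*1 = -3/2 ≈ -1.5000)
T*N = -3/2*25 = -75/2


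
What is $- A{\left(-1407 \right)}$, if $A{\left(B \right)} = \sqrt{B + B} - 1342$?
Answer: $1342 - i \sqrt{2814} \approx 1342.0 - 53.047 i$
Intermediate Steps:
$A{\left(B \right)} = -1342 + \sqrt{2} \sqrt{B}$ ($A{\left(B \right)} = \sqrt{2 B} - 1342 = \sqrt{2} \sqrt{B} - 1342 = -1342 + \sqrt{2} \sqrt{B}$)
$- A{\left(-1407 \right)} = - (-1342 + \sqrt{2} \sqrt{-1407}) = - (-1342 + \sqrt{2} i \sqrt{1407}) = - (-1342 + i \sqrt{2814}) = 1342 - i \sqrt{2814}$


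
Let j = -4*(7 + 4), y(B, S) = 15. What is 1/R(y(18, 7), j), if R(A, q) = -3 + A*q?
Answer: -1/663 ≈ -0.0015083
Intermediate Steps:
j = -44 (j = -4*11 = -44)
1/R(y(18, 7), j) = 1/(-3 + 15*(-44)) = 1/(-3 - 660) = 1/(-663) = -1/663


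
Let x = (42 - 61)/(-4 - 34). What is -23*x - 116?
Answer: -255/2 ≈ -127.50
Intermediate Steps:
x = ½ (x = -19/(-38) = -19*(-1/38) = ½ ≈ 0.50000)
-23*x - 116 = -23*½ - 116 = -23/2 - 116 = -255/2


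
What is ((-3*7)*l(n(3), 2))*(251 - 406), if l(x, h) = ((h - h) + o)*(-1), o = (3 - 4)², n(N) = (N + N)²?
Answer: -3255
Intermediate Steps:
n(N) = 4*N² (n(N) = (2*N)² = 4*N²)
o = 1 (o = (-1)² = 1)
l(x, h) = -1 (l(x, h) = ((h - h) + 1)*(-1) = (0 + 1)*(-1) = 1*(-1) = -1)
((-3*7)*l(n(3), 2))*(251 - 406) = (-3*7*(-1))*(251 - 406) = -21*(-1)*(-155) = 21*(-155) = -3255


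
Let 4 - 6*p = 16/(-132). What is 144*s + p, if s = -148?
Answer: -2109820/99 ≈ -21311.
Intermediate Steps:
p = 68/99 (p = ⅔ - 8/(3*(-132)) = ⅔ - 8*(-1)/(3*132) = ⅔ - ⅙*(-4/33) = ⅔ + 2/99 = 68/99 ≈ 0.68687)
144*s + p = 144*(-148) + 68/99 = -21312 + 68/99 = -2109820/99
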